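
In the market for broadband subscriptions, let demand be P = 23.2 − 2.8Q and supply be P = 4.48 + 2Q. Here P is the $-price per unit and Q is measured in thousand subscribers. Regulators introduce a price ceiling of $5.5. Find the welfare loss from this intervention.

$27.58 thousand

Competitive equilibrium: 23.2 − 2.8Q = 4.48 + 2Q → Q* = 3.9, P* = 12.28.
At the ceiling P = 5.5, quantity supplied = (5.5 − 4.48)/2 = 0.51.
Willingness to pay at Q' = 0.51: 23.2 − 2.8·0.51 = 21.772.
ΔQ = 3.9 − 0.51 = 3.39; wedge = 21.772 − 5.5 = 16.272.
DWL = ½ × 3.39 × 16.272 = $27.58 thousand.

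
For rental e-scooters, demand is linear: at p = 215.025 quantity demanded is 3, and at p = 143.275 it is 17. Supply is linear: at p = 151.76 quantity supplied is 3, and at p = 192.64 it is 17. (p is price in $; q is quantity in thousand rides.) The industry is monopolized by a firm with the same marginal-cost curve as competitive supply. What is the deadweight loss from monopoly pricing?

Demand slope = (143.275 − 215.025)/(17 − 3) = −5.125, so p = 230.4 − 5.125q.
Supply slope = (192.64 − 151.76)/(17 − 3) = 2.92, so p = 143 + 2.92q.
Competitive equilibrium: 230.4 − 5.125q = 143 + 2.92q → q* = 10.8639, p* = 174.7226.
Marginal revenue: MR = 230.4 − 10.25q. Set MR = MC: 230.4 − 10.25q = 143 + 2.92q → q_m = 6.6363.
Price p_m = 230.4 − 5.125·6.6363 = 196.389; MC(q_m) = 143 + 2.92·6.6363 = 162.378.
Competitive q* = 10.8639, so Δq = 4.2276; wedge = 196.389 − 162.378 = 34.011.
Welfare loss = ½ × 4.2276 × 34.011 = $71.89 thousand.

$71.89 thousand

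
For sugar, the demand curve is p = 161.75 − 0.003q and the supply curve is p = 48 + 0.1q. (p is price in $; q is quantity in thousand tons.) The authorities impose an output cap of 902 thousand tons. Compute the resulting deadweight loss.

Competitive equilibrium: 161.75 − 0.003q = 48 + 0.1q → q* = 1104.3689, p* = 158.4369.
At q = 902: demand price = 161.75 − 0.003·902 = 159.044; supply price = 48 + 0.1·902 = 138.2.
Δq = 1104.3689 − 902 = 202.3689; wedge = 159.044 − 138.2 = 20.844.
DWL = ½ × 202.3689 × 20.844 = $2109.09 thousand.

$2109.09 thousand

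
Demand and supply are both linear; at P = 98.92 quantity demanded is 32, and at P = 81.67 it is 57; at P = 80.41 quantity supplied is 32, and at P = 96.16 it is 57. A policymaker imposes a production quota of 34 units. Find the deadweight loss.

Demand slope = (81.67 − 98.92)/(57 − 32) = −0.69, so P = 121 − 0.69Q.
Supply slope = (96.16 − 80.41)/(57 − 32) = 0.63, so P = 60.25 + 0.63Q.
Competitive equilibrium: 121 − 0.69Q = 60.25 + 0.63Q → Q* = 46.0227, P* = 89.2443.
At Q = 34: demand price = 121 − 0.69·34 = 97.54; supply price = 60.25 + 0.63·34 = 81.67.
ΔQ = 46.0227 − 34 = 12.0227; wedge = 97.54 − 81.67 = 15.87.
DWL = ½ × 12.0227 × 15.87 = 95.40.

95.40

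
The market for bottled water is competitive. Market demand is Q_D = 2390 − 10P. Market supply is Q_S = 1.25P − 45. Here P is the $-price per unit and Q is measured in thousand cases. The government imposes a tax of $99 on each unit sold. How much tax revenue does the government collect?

In inverse form: demand P = 239 − 0.1Q, supply P = 36 + 0.8Q.
Competitive equilibrium: 239 − 0.1Q = 36 + 0.8Q → Q* = 225.5556, P* = 216.4444.
With the tax, the buyer price exceeds the seller price by 99: (239 − 0.1Q) − (36 + 0.8Q) = 99 → Q' = 115.5556.
Tax revenue = 99 × 115.5556 = $11440 thousand.

$11440 thousand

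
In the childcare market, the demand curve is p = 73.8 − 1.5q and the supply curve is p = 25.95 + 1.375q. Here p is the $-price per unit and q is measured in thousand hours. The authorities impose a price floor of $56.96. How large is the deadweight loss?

Competitive equilibrium: 73.8 − 1.5q = 25.95 + 1.375q → q* = 16.6435, p* = 48.8348.
At the floor p = 56.96, quantity demanded = (73.8 − 56.96)/1.5 = 11.2267.
Sellers' marginal cost at q' = 11.2267: 25.95 + 1.375·11.2267 = 41.3867.
Δq = 16.6435 − 11.2267 = 5.4168; wedge = 56.96 − 41.3867 = 15.5733.
The triangle = ½ × 5.4168 × 15.5733 = $42.18 thousand.

$42.18 thousand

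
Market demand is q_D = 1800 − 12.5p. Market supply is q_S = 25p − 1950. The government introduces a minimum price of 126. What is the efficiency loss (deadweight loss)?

6337.50

In inverse form: demand p = 144 − 0.08q, supply p = 78 + 0.04q.
Competitive equilibrium: 144 − 0.08q = 78 + 0.04q → q* = 550, p* = 100.
At the floor p = 126, quantity demanded = (144 − 126)/0.08 = 225.
Sellers' marginal cost at q' = 225: 78 + 0.04·225 = 87.
Δq = 550 − 225 = 325; wedge = 126 − 87 = 39.
DWL = ½ × 325 × 39 = 6337.50.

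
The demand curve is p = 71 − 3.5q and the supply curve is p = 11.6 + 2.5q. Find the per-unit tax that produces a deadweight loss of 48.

Competitive equilibrium: 71 − 3.5q = 11.6 + 2.5q → q* = 9.9, p* = 36.35.
A tax t gives Δq = t/6 and wedge t, so DWL = t²/12.
t²/12 = 48 → t² = 576 → t = 24.

24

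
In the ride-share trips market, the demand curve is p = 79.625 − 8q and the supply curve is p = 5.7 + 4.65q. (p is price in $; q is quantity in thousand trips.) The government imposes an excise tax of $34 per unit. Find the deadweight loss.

Competitive equilibrium: 79.625 − 8q = 5.7 + 4.65q → q* = 5.8439, p* = 32.874.
With the tax, the buyer price exceeds the seller price by 34: (79.625 − 8q) − (5.7 + 4.65q) = 34 → q' = 3.1561.
Δq = 5.8439 − 3.1561 = 2.6878; the wedge equals the tax, 34.
DWL = ½ × 2.6878 × 34 = $45.69 thousand.

$45.69 thousand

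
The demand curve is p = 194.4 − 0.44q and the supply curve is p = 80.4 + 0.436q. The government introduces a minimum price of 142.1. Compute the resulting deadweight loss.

Competitive equilibrium: 194.4 − 0.44q = 80.4 + 0.436q → q* = 130.13699, p* = 137.13973.
At the floor p = 142.1, quantity demanded = (194.4 − 142.1)/0.44 = 118.86364.
Sellers' marginal cost at q' = 118.86364: 80.4 + 0.436·118.86364 = 132.22455.
Δq = 130.13699 − 118.86364 = 11.27335; wedge = 142.1 − 132.22455 = 9.87545.
The triangle = ½ × 11.27335 × 9.87545 = 55.66.

55.66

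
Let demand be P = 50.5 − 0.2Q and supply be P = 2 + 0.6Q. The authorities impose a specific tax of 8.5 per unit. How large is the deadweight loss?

Competitive equilibrium: 50.5 − 0.2Q = 2 + 0.6Q → Q* = 60.625, P* = 38.375.
With the tax, the buyer price exceeds the seller price by 8.5: (50.5 − 0.2Q) − (2 + 0.6Q) = 8.5 → Q' = 50.
ΔQ = 60.625 − 50 = 10.625; the wedge equals the tax, 8.5.
The triangle = ½ × 10.625 × 8.5 = 45.16.

45.16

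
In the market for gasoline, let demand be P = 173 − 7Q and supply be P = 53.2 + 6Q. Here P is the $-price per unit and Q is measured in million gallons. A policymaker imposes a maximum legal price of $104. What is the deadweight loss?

$3.64 million

Competitive equilibrium: 173 − 7Q = 53.2 + 6Q → Q* = 9.2154, P* = 108.4923.
At the ceiling P = 104, quantity supplied = (104 − 53.2)/6 = 8.4667.
Willingness to pay at Q' = 8.4667: 173 − 7·8.4667 = 113.7331.
ΔQ = 9.2154 − 8.4667 = 0.7487; wedge = 113.7331 − 104 = 9.7331.
The triangle = ½ × 0.7487 × 9.7331 = $3.64 million.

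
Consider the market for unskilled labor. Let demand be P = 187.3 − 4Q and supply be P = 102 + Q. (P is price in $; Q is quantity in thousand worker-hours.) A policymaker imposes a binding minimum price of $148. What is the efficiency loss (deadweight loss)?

$130.86 thousand

Competitive equilibrium: 187.3 − 4Q = 102 + Q → Q* = 17.06, P* = 119.06.
At the floor P = 148, quantity demanded = (187.3 − 148)/4 = 9.825.
Sellers' marginal cost at Q' = 9.825: 102 + 1·9.825 = 111.825.
ΔQ = 17.06 − 9.825 = 7.235; wedge = 148 − 111.825 = 36.175.
Welfare loss = ½ × 7.235 × 36.175 = $130.86 thousand.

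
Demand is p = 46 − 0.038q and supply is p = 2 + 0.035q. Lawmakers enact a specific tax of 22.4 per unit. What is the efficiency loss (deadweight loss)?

3436.71

Competitive equilibrium: 46 − 0.038q = 2 + 0.035q → q* = 602.7397, p* = 23.0959.
With the tax, the buyer price exceeds the seller price by 22.4: (46 − 0.038q) − (2 + 0.035q) = 22.4 → q' = 295.8904.
Δq = 602.7397 − 295.8904 = 306.8493; the wedge equals the tax, 22.4.
The triangle = ½ × 306.8493 × 22.4 = 3436.71.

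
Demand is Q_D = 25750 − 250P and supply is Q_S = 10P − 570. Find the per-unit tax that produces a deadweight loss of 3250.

In inverse form: demand P = 103 − 0.004Q, supply P = 57 + 0.1Q.
Competitive equilibrium: 103 − 0.004Q = 57 + 0.1Q → Q* = 442.3077, P* = 101.2308.
A tax t gives ΔQ = t/0.104 and wedge t, so DWL = t²/0.208.
t²/0.208 = 3250 → t² = 676 → t = 26.

26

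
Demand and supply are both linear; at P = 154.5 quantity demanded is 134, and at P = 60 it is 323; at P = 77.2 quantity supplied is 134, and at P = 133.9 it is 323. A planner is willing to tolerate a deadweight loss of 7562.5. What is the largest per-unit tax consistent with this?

Demand slope = (60 − 154.5)/(323 − 134) = −0.5, so P = 221.5 − 0.5Q.
Supply slope = (133.9 − 77.2)/(323 − 134) = 0.3, so P = 37 + 0.3Q.
Competitive equilibrium: 221.5 − 0.5Q = 37 + 0.3Q → Q* = 230.625, P* = 106.1875.
A tax t gives ΔQ = t/0.8 and wedge t, so DWL = t²/1.6.
t²/1.6 = 7562.5 → t² = 12100 → t = 110.

110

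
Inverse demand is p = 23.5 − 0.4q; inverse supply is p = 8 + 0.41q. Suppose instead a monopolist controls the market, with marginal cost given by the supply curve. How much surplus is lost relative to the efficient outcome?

Competitive equilibrium: 23.5 − 0.4q = 8 + 0.41q → q* = 19.1358, p* = 15.8457.
Marginal revenue: MR = 23.5 − 0.8q. Set MR = MC: 23.5 − 0.8q = 8 + 0.41q → q_m = 12.8099.
Price p_m = 23.5 − 0.4·12.8099 = 18.376; MC(q_m) = 8 + 0.41·12.8099 = 13.2521.
Competitive q* = 19.1358, so Δq = 6.3259; wedge = 18.376 − 13.2521 = 5.1239.
Deadweight loss = ½ × 6.3259 × 5.1239 = 16.21.

16.21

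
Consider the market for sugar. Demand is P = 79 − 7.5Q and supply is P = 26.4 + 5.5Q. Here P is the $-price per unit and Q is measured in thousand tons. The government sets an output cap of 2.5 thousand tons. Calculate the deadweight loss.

Competitive equilibrium: 79 − 7.5Q = 26.4 + 5.5Q → Q* = 4.0462, P* = 48.6538.
At Q = 2.5: demand price = 79 − 7.5·2.5 = 60.25; supply price = 26.4 + 5.5·2.5 = 40.15.
ΔQ = 4.0462 − 2.5 = 1.5462; wedge = 60.25 − 40.15 = 20.1.
Welfare loss = ½ × 1.5462 × 20.1 = $15.54 thousand.

$15.54 thousand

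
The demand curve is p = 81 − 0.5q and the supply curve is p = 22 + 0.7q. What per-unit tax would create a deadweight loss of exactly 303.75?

Competitive equilibrium: 81 − 0.5q = 22 + 0.7q → q* = 49.1667, p* = 56.4167.
A tax t gives Δq = t/1.2 and wedge t, so DWL = t²/2.4.
t²/2.4 = 303.75 → t² = 729 → t = 27.

27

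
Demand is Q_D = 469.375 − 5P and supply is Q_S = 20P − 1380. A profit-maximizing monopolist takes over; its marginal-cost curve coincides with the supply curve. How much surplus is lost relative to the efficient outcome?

In inverse form: demand P = 93.875 − 0.2Q, supply P = 69 + 0.05Q.
Competitive equilibrium: 93.875 − 0.2Q = 69 + 0.05Q → Q* = 99.5, P* = 73.975.
Marginal revenue: MR = 93.875 − 0.4Q. Set MR = MC: 93.875 − 0.4Q = 69 + 0.05Q → Q_m = 55.2778.
Price P_m = 93.875 − 0.2·55.2778 = 82.8194; MC(Q_m) = 69 + 0.05·55.2778 = 71.7639.
Competitive Q* = 99.5, so ΔQ = 44.2222; wedge = 82.8194 − 71.7639 = 11.0555.
DWL = ½ × 44.2222 × 11.0555 = 244.45.

244.45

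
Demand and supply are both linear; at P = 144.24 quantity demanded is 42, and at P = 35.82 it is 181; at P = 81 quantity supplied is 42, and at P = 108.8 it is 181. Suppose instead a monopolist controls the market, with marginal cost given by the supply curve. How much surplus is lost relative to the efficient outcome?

Demand slope = (35.82 − 144.24)/(181 − 42) = −0.78, so P = 177 − 0.78Q.
Supply slope = (108.8 − 81)/(181 − 42) = 0.2, so P = 72.6 + 0.2Q.
Competitive equilibrium: 177 − 0.78Q = 72.6 + 0.2Q → Q* = 106.5306, P* = 93.9061.
Marginal revenue: MR = 177 − 1.56Q. Set MR = MC: 177 − 1.56Q = 72.6 + 0.2Q → Q_m = 59.3182.
Price P_m = 177 − 0.78·59.3182 = 130.7318; MC(Q_m) = 72.6 + 0.2·59.3182 = 84.4636.
Competitive Q* = 106.5306, so ΔQ = 47.2124; wedge = 130.7318 − 84.4636 = 46.2682.
Welfare loss = ½ × 47.2124 × 46.2682 = 1092.22.

1092.22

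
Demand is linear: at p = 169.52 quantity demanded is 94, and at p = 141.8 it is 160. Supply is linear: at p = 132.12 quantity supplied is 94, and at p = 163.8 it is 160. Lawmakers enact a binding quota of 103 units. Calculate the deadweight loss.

476.94

Demand slope = (141.8 − 169.52)/(160 − 94) = −0.42, so p = 209 − 0.42q.
Supply slope = (163.8 − 132.12)/(160 − 94) = 0.48, so p = 87 + 0.48q.
Competitive equilibrium: 209 − 0.42q = 87 + 0.48q → q* = 135.5556, p* = 152.0667.
At q = 103: demand price = 209 − 0.42·103 = 165.74; supply price = 87 + 0.48·103 = 136.44.
Δq = 135.5556 − 103 = 32.5556; wedge = 165.74 − 136.44 = 29.3.
The triangle = ½ × 32.5556 × 29.3 = 476.94.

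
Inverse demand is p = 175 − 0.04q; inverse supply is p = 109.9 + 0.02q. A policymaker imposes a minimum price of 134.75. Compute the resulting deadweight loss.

Competitive equilibrium: 175 − 0.04q = 109.9 + 0.02q → q* = 1085, p* = 131.6.
At the floor p = 134.75, quantity demanded = (175 − 134.75)/0.04 = 1006.25.
Sellers' marginal cost at q' = 1006.25: 109.9 + 0.02·1006.25 = 130.025.
Δq = 1085 − 1006.25 = 78.75; wedge = 134.75 − 130.025 = 4.725.
Deadweight loss = ½ × 78.75 × 4.725 = 186.05.

186.05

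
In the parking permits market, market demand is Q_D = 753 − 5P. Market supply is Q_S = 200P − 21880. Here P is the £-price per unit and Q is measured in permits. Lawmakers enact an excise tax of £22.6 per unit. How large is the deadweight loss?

£1245.76

In inverse form: demand P = 150.6 − 0.2Q, supply P = 109.4 + 0.005Q.
Competitive equilibrium: 150.6 − 0.2Q = 109.4 + 0.005Q → Q* = 200.9756, P* = 110.4049.
With the tax, the buyer price exceeds the seller price by 22.6: (150.6 − 0.2Q) − (109.4 + 0.005Q) = 22.6 → Q' = 90.7317.
ΔQ = 200.9756 − 90.7317 = 110.2439; the wedge equals the tax, 22.6.
The triangle = ½ × 110.2439 × 22.6 = £1245.76.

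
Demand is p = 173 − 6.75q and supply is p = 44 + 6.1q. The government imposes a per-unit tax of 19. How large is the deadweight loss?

Competitive equilibrium: 173 − 6.75q = 44 + 6.1q → q* = 10.0389, p* = 105.2374.
With the tax, the buyer price exceeds the seller price by 19: (173 − 6.75q) − (44 + 6.1q) = 19 → q' = 8.5603.
Δq = 10.0389 − 8.5603 = 1.4786; the wedge equals the tax, 19.
Deadweight loss = ½ × 1.4786 × 19 = 14.05.

14.05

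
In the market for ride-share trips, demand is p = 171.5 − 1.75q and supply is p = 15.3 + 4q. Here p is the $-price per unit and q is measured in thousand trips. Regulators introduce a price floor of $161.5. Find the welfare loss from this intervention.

Competitive equilibrium: 171.5 − 1.75q = 15.3 + 4q → q* = 27.1652, p* = 123.9609.
At the floor p = 161.5, quantity demanded = (171.5 − 161.5)/1.75 = 5.7143.
Sellers' marginal cost at q' = 5.7143: 15.3 + 4·5.7143 = 38.1572.
Δq = 27.1652 − 5.7143 = 21.4509; wedge = 161.5 − 38.1572 = 123.3428.
The triangle = ½ × 21.4509 × 123.3428 = $1322.91 thousand.

$1322.91 thousand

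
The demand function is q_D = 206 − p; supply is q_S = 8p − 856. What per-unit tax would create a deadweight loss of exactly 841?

43.5

In inverse form: demand p = 206 − q, supply p = 107 + 0.125q.
Competitive equilibrium: 206 − q = 107 + 0.125q → q* = 88, p* = 118.
A tax t gives Δq = t/1.125 and wedge t, so DWL = t²/2.25.
t²/2.25 = 841 → t² = 1892.25 → t = 43.5.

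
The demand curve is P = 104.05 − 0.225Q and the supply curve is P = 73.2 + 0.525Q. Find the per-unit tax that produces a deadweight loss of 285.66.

Competitive equilibrium: 104.05 − 0.225Q = 73.2 + 0.525Q → Q* = 41.1333, P* = 94.795.
A tax t gives ΔQ = t/0.75 and wedge t, so DWL = t²/1.5.
t²/1.5 = 285.66 → t² = 428.49 → t = 20.7.

20.7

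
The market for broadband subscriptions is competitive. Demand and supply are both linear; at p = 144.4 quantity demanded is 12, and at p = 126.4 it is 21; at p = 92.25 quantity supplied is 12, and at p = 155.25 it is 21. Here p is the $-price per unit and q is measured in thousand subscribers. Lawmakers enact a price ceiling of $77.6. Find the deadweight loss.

Demand slope = (126.4 − 144.4)/(21 − 12) = −2, so p = 168.4 − 2q.
Supply slope = (155.25 − 92.25)/(21 − 12) = 7, so p = 8.25 + 7q.
Competitive equilibrium: 168.4 − 2q = 8.25 + 7q → q* = 17.7944, p* = 132.8111.
At the ceiling p = 77.6, quantity supplied = (77.6 − 8.25)/7 = 9.9071.
Willingness to pay at q' = 9.9071: 168.4 − 2·9.9071 = 148.5858.
Δq = 17.7944 − 9.9071 = 7.8873; wedge = 148.5858 − 77.6 = 70.9858.
Welfare loss = ½ × 7.8873 × 70.9858 = $279.94 thousand.

$279.94 thousand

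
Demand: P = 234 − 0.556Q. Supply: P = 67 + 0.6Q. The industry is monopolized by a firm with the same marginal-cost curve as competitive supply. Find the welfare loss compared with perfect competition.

Competitive equilibrium: 234 − 0.556Q = 67 + 0.6Q → Q* = 144.46367, P* = 153.6782.
Marginal revenue: MR = 234 − 1.112Q. Set MR = MC: 234 − 1.112Q = 67 + 0.6Q → Q_m = 97.54673.
Price P_m = 234 − 0.556·97.54673 = 179.76402; MC(Q_m) = 67 + 0.6·97.54673 = 125.52804.
Competitive Q* = 144.46367, so ΔQ = 46.91694; wedge = 179.76402 − 125.52804 = 54.23598.
DWL = ½ × 46.91694 × 54.23598 = 1272.29.

1272.29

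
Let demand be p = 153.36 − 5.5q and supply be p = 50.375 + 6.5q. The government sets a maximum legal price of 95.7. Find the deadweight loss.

15.53

Competitive equilibrium: 153.36 − 5.5q = 50.375 + 6.5q → q* = 8.5821, p* = 106.1585.
At the ceiling p = 95.7, quantity supplied = (95.7 − 50.375)/6.5 = 6.9731.
Willingness to pay at q' = 6.9731: 153.36 − 5.5·6.9731 = 115.008.
Δq = 8.5821 − 6.9731 = 1.609; wedge = 115.008 − 95.7 = 19.308.
DWL = ½ × 1.609 × 19.308 = 15.53.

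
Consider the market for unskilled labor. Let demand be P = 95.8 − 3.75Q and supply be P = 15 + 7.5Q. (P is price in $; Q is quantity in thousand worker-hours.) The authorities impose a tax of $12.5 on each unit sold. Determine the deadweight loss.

$6.94 thousand

Competitive equilibrium: 95.8 − 3.75Q = 15 + 7.5Q → Q* = 7.1822, P* = 68.8667.
With the tax, the buyer price exceeds the seller price by 12.5: (95.8 − 3.75Q) − (15 + 7.5Q) = 12.5 → Q' = 6.0711.
ΔQ = 7.1822 − 6.0711 = 1.1111; the wedge equals the tax, 12.5.
Deadweight loss = ½ × 1.1111 × 12.5 = $6.94 thousand.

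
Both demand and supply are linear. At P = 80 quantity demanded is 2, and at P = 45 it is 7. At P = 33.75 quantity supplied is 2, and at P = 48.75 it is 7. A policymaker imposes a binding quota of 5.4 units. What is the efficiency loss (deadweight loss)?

Demand slope = (45 − 80)/(7 − 2) = −7, so P = 94 − 7Q.
Supply slope = (48.75 − 33.75)/(7 − 2) = 3, so P = 27.75 + 3Q.
Competitive equilibrium: 94 − 7Q = 27.75 + 3Q → Q* = 6.625, P* = 47.625.
At Q = 5.4: demand price = 94 − 7·5.4 = 56.2; supply price = 27.75 + 3·5.4 = 43.95.
ΔQ = 6.625 − 5.4 = 1.225; wedge = 56.2 − 43.95 = 12.25.
DWL = ½ × 1.225 × 12.25 = 7.50.

7.50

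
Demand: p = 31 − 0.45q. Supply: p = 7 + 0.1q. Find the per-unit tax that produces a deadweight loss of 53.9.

Competitive equilibrium: 31 − 0.45q = 7 + 0.1q → q* = 43.6364, p* = 11.3636.
A tax t gives Δq = t/0.55 and wedge t, so DWL = t²/1.1.
t²/1.1 = 53.9 → t² = 59.29 → t = 7.7.

7.7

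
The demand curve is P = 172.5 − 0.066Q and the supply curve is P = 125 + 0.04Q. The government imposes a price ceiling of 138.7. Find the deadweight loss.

591.17

Competitive equilibrium: 172.5 − 0.066Q = 125 + 0.04Q → Q* = 448.1132, P* = 142.9245.
At the ceiling P = 138.7, quantity supplied = (138.7 − 125)/0.04 = 342.5.
Willingness to pay at Q' = 342.5: 172.5 − 0.066·342.5 = 149.895.
ΔQ = 448.1132 − 342.5 = 105.6132; wedge = 149.895 − 138.7 = 11.195.
The triangle = ½ × 105.6132 × 11.195 = 591.17.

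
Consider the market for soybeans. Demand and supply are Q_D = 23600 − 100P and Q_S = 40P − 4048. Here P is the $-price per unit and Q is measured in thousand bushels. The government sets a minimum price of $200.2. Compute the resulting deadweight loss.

$1289.29 thousand

In inverse form: demand P = 236 − 0.01Q, supply P = 101.2 + 0.025Q.
Competitive equilibrium: 236 − 0.01Q = 101.2 + 0.025Q → Q* = 3851.4286, P* = 197.4857.
At the floor P = 200.2, quantity demanded = (236 − 200.2)/0.01 = 3580.
Sellers' marginal cost at Q' = 3580: 101.2 + 0.025·3580 = 190.7.
ΔQ = 3851.4286 − 3580 = 271.4286; wedge = 200.2 − 190.7 = 9.5.
DWL = ½ × 271.4286 × 9.5 = $1289.29 thousand.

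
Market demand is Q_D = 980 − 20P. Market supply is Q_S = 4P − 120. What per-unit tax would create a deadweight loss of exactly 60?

In inverse form: demand P = 49 − 0.05Q, supply P = 30 + 0.25Q.
Competitive equilibrium: 49 − 0.05Q = 30 + 0.25Q → Q* = 63.3333, P* = 45.8333.
A tax t gives ΔQ = t/0.3 and wedge t, so DWL = t²/0.6.
t²/0.6 = 60 → t² = 36 → t = 6.

6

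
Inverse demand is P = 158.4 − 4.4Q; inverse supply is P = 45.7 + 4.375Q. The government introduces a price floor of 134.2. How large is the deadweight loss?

Competitive equilibrium: 158.4 − 4.4Q = 45.7 + 4.375Q → Q* = 12.8433, P* = 101.8895.
At the floor P = 134.2, quantity demanded = (158.4 − 134.2)/4.4 = 5.5.
Sellers' marginal cost at Q' = 5.5: 45.7 + 4.375·5.5 = 69.7625.
ΔQ = 12.8433 − 5.5 = 7.3433; wedge = 134.2 − 69.7625 = 64.4375.
DWL = ½ × 7.3433 × 64.4375 = 236.59.

236.59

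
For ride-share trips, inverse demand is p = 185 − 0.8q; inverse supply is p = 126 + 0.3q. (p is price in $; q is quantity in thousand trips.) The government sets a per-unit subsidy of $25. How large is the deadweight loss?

$284.09 thousand

Competitive equilibrium: 185 − 0.8q = 126 + 0.3q → q* = 53.6364, p* = 142.0909.
The subsidy lowers effective supply by 25: p = 101 + 0.3q.
New quantity: 185 − 0.8q = 101 + 0.3q → q' = 76.3636.
Overproduction Δq = 76.3636 − 53.6364 = 22.7272; wedge = subsidy = 25.
Welfare loss = ½ × 22.7272 × 25 = $284.09 thousand.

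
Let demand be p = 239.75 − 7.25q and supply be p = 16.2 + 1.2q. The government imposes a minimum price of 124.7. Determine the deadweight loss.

Competitive equilibrium: 239.75 − 7.25q = 16.2 + 1.2q → q* = 26.45562, p* = 47.94675.
At the floor p = 124.7, quantity demanded = (239.75 − 124.7)/7.25 = 15.86897.
Sellers' marginal cost at q' = 15.86897: 16.2 + 1.2·15.86897 = 35.24276.
Δq = 26.45562 − 15.86897 = 10.58665; wedge = 124.7 − 35.24276 = 89.45724.
The triangle = ½ × 10.58665 × 89.45724 = 473.53.

473.53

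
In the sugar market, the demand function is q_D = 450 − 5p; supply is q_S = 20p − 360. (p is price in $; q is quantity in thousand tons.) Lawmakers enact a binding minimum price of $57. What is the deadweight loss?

$1891.125 thousand

In inverse form: demand p = 90 − 0.2q, supply p = 18 + 0.05q.
Competitive equilibrium: 90 − 0.2q = 18 + 0.05q → q* = 288, p* = 32.4.
At the floor p = 57, quantity demanded = (90 − 57)/0.2 = 165.
Sellers' marginal cost at q' = 165: 18 + 0.05·165 = 26.25.
Δq = 288 − 165 = 123; wedge = 57 − 26.25 = 30.75.
Deadweight loss = ½ × 123 × 30.75 = $1891.125 thousand.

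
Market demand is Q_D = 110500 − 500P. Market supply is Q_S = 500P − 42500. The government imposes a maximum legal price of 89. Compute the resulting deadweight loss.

2048000

In inverse form: demand P = 221 − 0.002Q, supply P = 85 + 0.002Q.
Competitive equilibrium: 221 − 0.002Q = 85 + 0.002Q → Q* = 34000, P* = 153.
At the ceiling P = 89, quantity supplied = (89 − 85)/0.002 = 2000.
Willingness to pay at Q' = 2000: 221 − 0.002·2000 = 217.
ΔQ = 34000 − 2000 = 32000; wedge = 217 − 89 = 128.
Welfare loss = ½ × 32000 × 128 = 2048000.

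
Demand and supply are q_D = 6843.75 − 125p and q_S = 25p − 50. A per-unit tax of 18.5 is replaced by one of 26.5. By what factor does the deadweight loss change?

In inverse form: demand p = 54.75 − 0.008q, supply p = 2 + 0.04q.
Competitive equilibrium: 54.75 − 0.008q = 2 + 0.04q → q* = 1098.9583, p* = 45.9583.
For a per-unit tax t: Δq = t/0.048, so DWL = ½·t·(t/0.048) = t²/0.096.
At t = 18.5: DWL = 3565.104. At t = 26.5: DWL = 7315.104.
Ratio = (26.5/18.5)² = 2.052.

2.052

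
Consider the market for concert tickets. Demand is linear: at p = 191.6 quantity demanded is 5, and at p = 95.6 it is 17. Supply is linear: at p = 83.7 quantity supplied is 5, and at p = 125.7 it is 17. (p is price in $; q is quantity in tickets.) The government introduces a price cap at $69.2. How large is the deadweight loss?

Demand slope = (95.6 − 191.6)/(17 − 5) = −8, so p = 231.6 − 8q.
Supply slope = (125.7 − 83.7)/(17 − 5) = 3.5, so p = 66.2 + 3.5q.
Competitive equilibrium: 231.6 − 8q = 66.2 + 3.5q → q* = 14.382609, p* = 116.53913.
At the ceiling p = 69.2, quantity supplied = (69.2 − 66.2)/3.5 = 0.857143.
Willingness to pay at q' = 0.857143: 231.6 − 8·0.857143 = 224.742856.
Δq = 14.382609 − 0.857143 = 13.525466; wedge = 224.742856 − 69.2 = 155.542856.
Welfare loss = ½ × 13.525466 × 155.542856 = $1051.89.

$1051.89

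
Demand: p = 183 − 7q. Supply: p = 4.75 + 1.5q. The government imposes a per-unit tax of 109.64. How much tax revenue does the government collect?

884.99

Competitive equilibrium: 183 − 7q = 4.75 + 1.5q → q* = 20.9706, p* = 36.2059.
With the tax, the buyer price exceeds the seller price by 109.64: (183 − 7q) − (4.75 + 1.5q) = 109.64 → q' = 8.0718.
Tax revenue = 109.64 × 8.0718 = 884.99.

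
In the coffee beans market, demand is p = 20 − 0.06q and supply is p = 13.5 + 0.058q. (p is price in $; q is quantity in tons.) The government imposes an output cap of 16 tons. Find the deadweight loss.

Competitive equilibrium: 20 − 0.06q = 13.5 + 0.058q → q* = 55.0847, p* = 16.6949.
At q = 16: demand price = 20 − 0.06·16 = 19.04; supply price = 13.5 + 0.058·16 = 14.428.
Δq = 55.0847 − 16 = 39.0847; wedge = 19.04 − 14.428 = 4.612.
Welfare loss = ½ × 39.0847 × 4.612 = $90.13.

$90.13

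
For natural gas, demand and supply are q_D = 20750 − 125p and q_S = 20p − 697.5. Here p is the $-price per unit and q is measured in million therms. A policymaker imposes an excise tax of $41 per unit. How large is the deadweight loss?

In inverse form: demand p = 166 − 0.008q, supply p = 34.875 + 0.05q.
Competitive equilibrium: 166 − 0.008q = 34.875 + 0.05q → q* = 2260.7759, p* = 147.9138.
With the tax, the buyer price exceeds the seller price by 41: (166 − 0.008q) − (34.875 + 0.05q) = 41 → q' = 1553.8793.
Δq = 2260.7759 − 1553.8793 = 706.8966; the wedge equals the tax, 41.
The triangle = ½ × 706.8966 × 41 = $14491.38 million.

$14491.38 million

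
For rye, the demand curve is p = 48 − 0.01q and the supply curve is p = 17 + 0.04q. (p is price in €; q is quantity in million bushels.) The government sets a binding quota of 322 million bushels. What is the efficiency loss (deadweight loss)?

€2220.10 million

Competitive equilibrium: 48 − 0.01q = 17 + 0.04q → q* = 620, p* = 41.8.
At q = 322: demand price = 48 − 0.01·322 = 44.78; supply price = 17 + 0.04·322 = 29.88.
Δq = 620 − 322 = 298; wedge = 44.78 − 29.88 = 14.9.
Deadweight loss = ½ × 298 × 14.9 = €2220.10 million.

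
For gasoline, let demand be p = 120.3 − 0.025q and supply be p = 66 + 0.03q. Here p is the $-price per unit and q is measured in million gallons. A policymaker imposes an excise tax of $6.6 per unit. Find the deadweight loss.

$396 million

Competitive equilibrium: 120.3 − 0.025q = 66 + 0.03q → q* = 987.2727, p* = 95.6182.
With the tax, the buyer price exceeds the seller price by 6.6: (120.3 − 0.025q) − (66 + 0.03q) = 6.6 → q' = 867.2727.
Δq = 987.2727 − 867.2727 = 120; the wedge equals the tax, 6.6.
Deadweight loss = ½ × 120 × 6.6 = $396 million.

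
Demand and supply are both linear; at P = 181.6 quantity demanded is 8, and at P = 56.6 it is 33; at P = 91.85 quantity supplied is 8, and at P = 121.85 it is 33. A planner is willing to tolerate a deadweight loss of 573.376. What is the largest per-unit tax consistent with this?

Demand slope = (56.6 − 181.6)/(33 − 8) = −5, so P = 221.6 − 5Q.
Supply slope = (121.85 − 91.85)/(33 − 8) = 1.2, so P = 82.25 + 1.2Q.
Competitive equilibrium: 221.6 − 5Q = 82.25 + 1.2Q → Q* = 22.4758, P* = 109.221.
A tax t gives ΔQ = t/6.2 and wedge t, so DWL = t²/12.4.
t²/12.4 = 573.376 → t² = 7109.8624 → t = 84.32.

84.32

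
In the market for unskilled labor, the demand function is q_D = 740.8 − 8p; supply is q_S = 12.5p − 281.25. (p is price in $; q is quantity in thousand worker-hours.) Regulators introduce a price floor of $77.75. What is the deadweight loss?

$5104.14 thousand

In inverse form: demand p = 92.6 − 0.125q, supply p = 22.5 + 0.08q.
Competitive equilibrium: 92.6 − 0.125q = 22.5 + 0.08q → q* = 341.9512, p* = 49.8561.
At the floor p = 77.75, quantity demanded = (92.6 − 77.75)/0.125 = 118.8.
Sellers' marginal cost at q' = 118.8: 22.5 + 0.08·118.8 = 32.004.
Δq = 341.9512 − 118.8 = 223.1512; wedge = 77.75 − 32.004 = 45.746.
The triangle = ½ × 223.1512 × 45.746 = $5104.14 thousand.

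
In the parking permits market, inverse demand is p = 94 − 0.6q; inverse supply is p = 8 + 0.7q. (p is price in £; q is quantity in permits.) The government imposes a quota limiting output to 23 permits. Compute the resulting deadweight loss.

Competitive equilibrium: 94 − 0.6q = 8 + 0.7q → q* = 66.15385, p* = 54.30769.
At q = 23: demand price = 94 − 0.6·23 = 80.2; supply price = 8 + 0.7·23 = 24.1.
Δq = 66.15385 − 23 = 43.15385; wedge = 80.2 − 24.1 = 56.1.
The triangle = ½ × 43.15385 × 56.1 = £1210.47.

£1210.47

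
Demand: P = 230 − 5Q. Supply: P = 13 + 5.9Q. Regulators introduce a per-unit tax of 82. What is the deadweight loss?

Competitive equilibrium: 230 − 5Q = 13 + 5.9Q → Q* = 19.9083, P* = 130.4587.
With the tax, the buyer price exceeds the seller price by 82: (230 − 5Q) − (13 + 5.9Q) = 82 → Q' = 12.3853.
ΔQ = 19.9083 − 12.3853 = 7.523; the wedge equals the tax, 82.
Welfare loss = ½ × 7.523 × 82 = 308.44.

308.44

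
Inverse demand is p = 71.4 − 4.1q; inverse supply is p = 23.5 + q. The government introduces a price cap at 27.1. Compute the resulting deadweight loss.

Competitive equilibrium: 71.4 − 4.1q = 23.5 + q → q* = 9.3922, p* = 32.8922.
At the ceiling p = 27.1, quantity supplied = (27.1 − 23.5)/1 = 3.6.
Willingness to pay at q' = 3.6: 71.4 − 4.1·3.6 = 56.64.
Δq = 9.3922 − 3.6 = 5.7922; wedge = 56.64 − 27.1 = 29.54.
Welfare loss = ½ × 5.7922 × 29.54 = 85.55.

85.55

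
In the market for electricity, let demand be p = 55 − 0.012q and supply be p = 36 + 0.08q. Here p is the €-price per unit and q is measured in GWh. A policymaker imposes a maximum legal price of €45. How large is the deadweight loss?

€406.64

Competitive equilibrium: 55 − 0.012q = 36 + 0.08q → q* = 206.5217, p* = 52.5217.
At the ceiling p = 45, quantity supplied = (45 − 36)/0.08 = 112.5.
Willingness to pay at q' = 112.5: 55 − 0.012·112.5 = 53.65.
Δq = 206.5217 − 112.5 = 94.0217; wedge = 53.65 − 45 = 8.65.
Welfare loss = ½ × 94.0217 × 8.65 = €406.64.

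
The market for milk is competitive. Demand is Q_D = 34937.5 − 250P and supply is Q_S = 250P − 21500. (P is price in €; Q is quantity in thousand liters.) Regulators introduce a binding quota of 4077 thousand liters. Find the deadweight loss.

In inverse form: demand P = 139.75 − 0.004Q, supply P = 86 + 0.004Q.
Competitive equilibrium: 139.75 − 0.004Q = 86 + 0.004Q → Q* = 6718.75, P* = 112.875.
At Q = 4077: demand price = 139.75 − 0.004·4077 = 123.442; supply price = 86 + 0.004·4077 = 102.308.
ΔQ = 6718.75 − 4077 = 2641.75; wedge = 123.442 − 102.308 = 21.134.
Welfare loss = ½ × 2641.75 × 21.134 = €27915.37 thousand.

€27915.37 thousand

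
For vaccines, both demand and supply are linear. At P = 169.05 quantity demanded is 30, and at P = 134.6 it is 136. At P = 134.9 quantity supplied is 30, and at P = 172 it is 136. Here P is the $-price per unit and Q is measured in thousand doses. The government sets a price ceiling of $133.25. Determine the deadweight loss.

$1032.36 thousand

Demand slope = (134.6 − 169.05)/(136 − 30) = −0.325, so P = 178.8 − 0.325Q.
Supply slope = (172 − 134.9)/(136 − 30) = 0.35, so P = 124.4 + 0.35Q.
Competitive equilibrium: 178.8 − 0.325Q = 124.4 + 0.35Q → Q* = 80.5926, P* = 152.6074.
At the ceiling P = 133.25, quantity supplied = (133.25 − 124.4)/0.35 = 25.2857.
Willingness to pay at Q' = 25.2857: 178.8 − 0.325·25.2857 = 170.5821.
ΔQ = 80.5926 − 25.2857 = 55.3069; wedge = 170.5821 − 133.25 = 37.3321.
The triangle = ½ × 55.3069 × 37.3321 = $1032.36 thousand.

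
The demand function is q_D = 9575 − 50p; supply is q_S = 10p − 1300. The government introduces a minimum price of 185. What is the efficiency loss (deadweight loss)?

In inverse form: demand p = 191.5 − 0.02q, supply p = 130 + 0.1q.
Competitive equilibrium: 191.5 − 0.02q = 130 + 0.1q → q* = 512.5, p* = 181.25.
At the floor p = 185, quantity demanded = (191.5 − 185)/0.02 = 325.
Sellers' marginal cost at q' = 325: 130 + 0.1·325 = 162.5.
Δq = 512.5 − 325 = 187.5; wedge = 185 − 162.5 = 22.5.
Welfare loss = ½ × 187.5 × 22.5 = 2109.375.

2109.375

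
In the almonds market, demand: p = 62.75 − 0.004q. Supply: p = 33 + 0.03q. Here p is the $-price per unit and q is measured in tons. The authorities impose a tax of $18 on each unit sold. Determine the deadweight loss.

Competitive equilibrium: 62.75 − 0.004q = 33 + 0.03q → q* = 875, p* = 59.25.
With the tax, the buyer price exceeds the seller price by 18: (62.75 − 0.004q) − (33 + 0.03q) = 18 → q' = 345.5882.
Δq = 875 − 345.5882 = 529.4118; the wedge equals the tax, 18.
The triangle = ½ × 529.4118 × 18 = $4764.71.

$4764.71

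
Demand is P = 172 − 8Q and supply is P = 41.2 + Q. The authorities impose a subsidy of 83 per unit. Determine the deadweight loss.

Competitive equilibrium: 172 − 8Q = 41.2 + Q → Q* = 14.53333, P* = 55.73333.
The subsidy lowers effective supply by 83: P = Q − 41.8.
New quantity: 172 − 8Q = Q − 41.8 → Q' = 23.75556.
Overproduction ΔQ = 23.75556 − 14.53333 = 9.22223; wedge = subsidy = 83.
The triangle = ½ × 9.22223 × 83 = 382.72.

382.72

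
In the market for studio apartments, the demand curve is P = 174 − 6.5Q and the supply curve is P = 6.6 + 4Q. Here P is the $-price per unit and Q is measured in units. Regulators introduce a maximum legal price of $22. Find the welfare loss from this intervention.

$767.75

Competitive equilibrium: 174 − 6.5Q = 6.6 + 4Q → Q* = 15.9429, P* = 70.3714.
At the ceiling P = 22, quantity supplied = (22 − 6.6)/4 = 3.85.
Willingness to pay at Q' = 3.85: 174 − 6.5·3.85 = 148.975.
ΔQ = 15.9429 − 3.85 = 12.0929; wedge = 148.975 − 22 = 126.975.
Welfare loss = ½ × 12.0929 × 126.975 = $767.75.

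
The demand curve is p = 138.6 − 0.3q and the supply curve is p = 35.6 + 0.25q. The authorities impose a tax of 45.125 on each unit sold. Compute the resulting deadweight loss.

1851.15

Competitive equilibrium: 138.6 − 0.3q = 35.6 + 0.25q → q* = 187.2727, p* = 82.4182.
With the tax, the buyer price exceeds the seller price by 45.125: (138.6 − 0.3q) − (35.6 + 0.25q) = 45.125 → q' = 105.2273.
Δq = 187.2727 − 105.2273 = 82.0454; the wedge equals the tax, 45.125.
DWL = ½ × 82.0454 × 45.125 = 1851.15.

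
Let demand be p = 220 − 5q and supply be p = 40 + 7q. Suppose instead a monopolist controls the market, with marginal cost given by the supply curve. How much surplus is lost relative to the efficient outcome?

116.78

Competitive equilibrium: 220 − 5q = 40 + 7q → q* = 15, p* = 145.
Marginal revenue: MR = 220 − 10q. Set MR = MC: 220 − 10q = 40 + 7q → q_m = 10.5882.
Price p_m = 220 − 5·10.5882 = 167.059; MC(q_m) = 40 + 7·10.5882 = 114.1174.
Competitive q* = 15, so Δq = 4.4118; wedge = 167.059 − 114.1174 = 52.9416.
Welfare loss = ½ × 4.4118 × 52.9416 = 116.78.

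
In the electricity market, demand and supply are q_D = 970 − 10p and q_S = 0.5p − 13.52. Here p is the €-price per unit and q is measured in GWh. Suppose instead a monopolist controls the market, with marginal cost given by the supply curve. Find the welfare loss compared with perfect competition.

€2.41

In inverse form: demand p = 97 − 0.1q, supply p = 27.04 + 2q.
Competitive equilibrium: 97 − 0.1q = 27.04 + 2q → q* = 33.3143, p* = 93.6686.
Marginal revenue: MR = 97 − 0.2q. Set MR = MC: 97 − 0.2q = 27.04 + 2q → q_m = 31.8.
Price p_m = 97 − 0.1·31.8 = 93.82; MC(q_m) = 27.04 + 2·31.8 = 90.64.
Competitive q* = 33.3143, so Δq = 1.5143; wedge = 93.82 − 90.64 = 3.18.
DWL = ½ × 1.5143 × 3.18 = €2.41.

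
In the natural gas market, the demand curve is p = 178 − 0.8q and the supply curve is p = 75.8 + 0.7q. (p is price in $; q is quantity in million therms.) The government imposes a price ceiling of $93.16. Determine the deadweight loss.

$1408.33 million

Competitive equilibrium: 178 − 0.8q = 75.8 + 0.7q → q* = 68.1333, p* = 123.4933.
At the ceiling p = 93.16, quantity supplied = (93.16 − 75.8)/0.7 = 24.8.
Willingness to pay at q' = 24.8: 178 − 0.8·24.8 = 158.16.
Δq = 68.1333 − 24.8 = 43.3333; wedge = 158.16 − 93.16 = 65.
The triangle = ½ × 43.3333 × 65 = $1408.33 million.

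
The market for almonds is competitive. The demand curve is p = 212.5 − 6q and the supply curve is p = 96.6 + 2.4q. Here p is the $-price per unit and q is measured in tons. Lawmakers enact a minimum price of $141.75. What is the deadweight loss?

$16.90

Competitive equilibrium: 212.5 − 6q = 96.6 + 2.4q → q* = 13.7976, p* = 129.7143.
At the floor p = 141.75, quantity demanded = (212.5 − 141.75)/6 = 11.7917.
Sellers' marginal cost at q' = 11.7917: 96.6 + 2.4·11.7917 = 124.9001.
Δq = 13.7976 − 11.7917 = 2.0059; wedge = 141.75 − 124.9001 = 16.8499.
The triangle = ½ × 2.0059 × 16.8499 = $16.90.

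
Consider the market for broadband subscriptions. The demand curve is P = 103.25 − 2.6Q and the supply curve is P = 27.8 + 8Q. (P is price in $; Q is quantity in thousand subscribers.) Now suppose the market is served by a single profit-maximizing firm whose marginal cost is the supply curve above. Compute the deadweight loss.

$10.42 thousand

Competitive equilibrium: 103.25 − 2.6Q = 27.8 + 8Q → Q* = 7.1179, P* = 84.7434.
Marginal revenue: MR = 103.25 − 5.2Q. Set MR = MC: 103.25 − 5.2Q = 27.8 + 8Q → Q_m = 5.7159.
Price P_m = 103.25 − 2.6·5.7159 = 88.3887; MC(Q_m) = 27.8 + 8·5.7159 = 73.5272.
Competitive Q* = 7.1179, so ΔQ = 1.402; wedge = 88.3887 − 73.5272 = 14.8615.
Deadweight loss = ½ × 1.402 × 14.8615 = $10.42 thousand.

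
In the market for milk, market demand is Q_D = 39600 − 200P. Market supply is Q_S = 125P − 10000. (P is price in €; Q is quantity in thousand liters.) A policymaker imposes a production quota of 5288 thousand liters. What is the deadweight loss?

€93313.60 thousand

In inverse form: demand P = 198 − 0.005Q, supply P = 80 + 0.008Q.
Competitive equilibrium: 198 − 0.005Q = 80 + 0.008Q → Q* = 9076.9231, P* = 152.6154.
At Q = 5288: demand price = 198 − 0.005·5288 = 171.56; supply price = 80 + 0.008·5288 = 122.304.
ΔQ = 9076.9231 − 5288 = 3788.9231; wedge = 171.56 − 122.304 = 49.256.
The triangle = ½ × 3788.9231 × 49.256 = €93313.60 thousand.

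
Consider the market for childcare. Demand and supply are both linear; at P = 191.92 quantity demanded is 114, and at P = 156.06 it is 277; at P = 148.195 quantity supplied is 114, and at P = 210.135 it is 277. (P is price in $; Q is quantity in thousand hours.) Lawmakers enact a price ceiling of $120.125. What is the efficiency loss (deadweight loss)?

Demand slope = (156.06 − 191.92)/(277 − 114) = −0.22, so P = 217 − 0.22Q.
Supply slope = (210.135 − 148.195)/(277 − 114) = 0.38, so P = 104.875 + 0.38Q.
Competitive equilibrium: 217 − 0.22Q = 104.875 + 0.38Q → Q* = 186.875, P* = 175.8875.
At the ceiling P = 120.125, quantity supplied = (120.125 − 104.875)/0.38 = 40.13158.
Willingness to pay at Q' = 40.13158: 217 − 0.22·40.13158 = 208.17105.
ΔQ = 186.875 − 40.13158 = 146.74342; wedge = 208.17105 − 120.125 = 88.04605.
DWL = ½ × 146.74342 × 88.04605 = $6460.09 thousand.

$6460.09 thousand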